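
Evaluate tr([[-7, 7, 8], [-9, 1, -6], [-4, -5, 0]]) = diagonal: (-7) + 1 + 0
= -6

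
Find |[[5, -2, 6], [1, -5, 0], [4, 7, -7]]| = (1)*(5)*det([[-5, 0], [7, -7]]) + (-1)*(-2)*det([[1, 0], [4, -7]]) + (1)*(6)*det([[1, -5], [4, 7]])
= 175 + -14 + 162
= 323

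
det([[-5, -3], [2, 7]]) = (-5)*(7) - (-3)*(2)
= -29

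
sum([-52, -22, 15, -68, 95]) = -32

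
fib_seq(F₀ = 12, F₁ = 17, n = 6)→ F_2 = F_1 + F_0 = 29
F_3 = F_2 + F_1 = 46
F_4 = F_3 + F_2 = 75
...
= [12, 17, 29, 46, 75, 121]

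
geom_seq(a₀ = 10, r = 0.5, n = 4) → [10.0, 5.0, 2.5, 1.25]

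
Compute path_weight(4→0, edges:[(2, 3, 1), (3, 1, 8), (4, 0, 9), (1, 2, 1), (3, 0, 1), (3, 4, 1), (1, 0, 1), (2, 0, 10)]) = 9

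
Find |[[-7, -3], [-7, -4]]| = (-7)*(-4) - (-3)*(-7)
= 7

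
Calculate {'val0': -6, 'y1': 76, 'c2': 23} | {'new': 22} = {'val0': -6, 'y1': 76, 'c2': 23, 'new': 22}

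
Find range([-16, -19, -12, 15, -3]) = 34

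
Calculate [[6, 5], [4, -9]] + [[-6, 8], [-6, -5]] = [[0, 13], [-2, -14]]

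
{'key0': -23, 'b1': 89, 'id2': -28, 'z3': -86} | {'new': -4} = {'key0': -23, 'b1': 89, 'id2': -28, 'z3': -86, 'new': -4}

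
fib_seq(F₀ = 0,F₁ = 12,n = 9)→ [0, 12, 12, 24, 36, 60, 96, 156, 252]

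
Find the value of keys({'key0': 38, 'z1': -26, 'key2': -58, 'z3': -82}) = ['key0', 'z1', 'key2', 'z3']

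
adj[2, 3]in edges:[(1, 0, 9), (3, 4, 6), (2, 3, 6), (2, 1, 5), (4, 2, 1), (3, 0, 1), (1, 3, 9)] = 6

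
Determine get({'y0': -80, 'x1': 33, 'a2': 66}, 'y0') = -80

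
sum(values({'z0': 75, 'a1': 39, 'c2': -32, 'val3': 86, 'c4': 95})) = 263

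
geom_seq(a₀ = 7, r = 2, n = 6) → [7, 14, 28, 56, 112, 224]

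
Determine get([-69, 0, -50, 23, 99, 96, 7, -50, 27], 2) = -50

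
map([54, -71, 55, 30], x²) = [2916, 5041, 3025, 900]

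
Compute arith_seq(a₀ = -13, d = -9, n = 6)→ a_0 = -13 + 0*-9 = -13
a_1 = -13 + 1*-9 = -22
a_2 = -13 + 2*-9 = -31
...
= [-13, -22, -31, -40, -49, -58]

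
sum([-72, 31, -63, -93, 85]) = -112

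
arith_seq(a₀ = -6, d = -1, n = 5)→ [-6, -7, -8, -9, -10]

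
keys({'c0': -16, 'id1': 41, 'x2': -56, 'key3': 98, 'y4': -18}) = ['c0', 'id1', 'x2', 'key3', 'y4']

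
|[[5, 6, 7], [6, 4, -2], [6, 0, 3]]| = -288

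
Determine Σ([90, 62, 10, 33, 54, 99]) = 348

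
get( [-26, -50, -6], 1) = -50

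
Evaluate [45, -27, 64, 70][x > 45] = keep x where x > 45: 45✗, -27✗, 64✓, 70✓
= [64, 70]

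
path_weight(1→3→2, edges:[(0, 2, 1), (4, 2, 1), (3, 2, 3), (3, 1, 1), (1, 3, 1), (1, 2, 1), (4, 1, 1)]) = 4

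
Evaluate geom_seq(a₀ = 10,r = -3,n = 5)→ a_0 = 10*(-3)^0 = 10
a_1 = 10*(-3)^1 = -30
a_2 = 10*(-3)^2 = 90
...
= [10, -30, 90, -270, 810]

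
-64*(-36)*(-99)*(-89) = 20300544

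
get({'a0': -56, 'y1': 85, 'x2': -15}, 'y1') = 85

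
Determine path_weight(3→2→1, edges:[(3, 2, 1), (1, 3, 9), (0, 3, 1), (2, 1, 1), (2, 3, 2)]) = w(3→2)=1 + w(2→1)=1
= 2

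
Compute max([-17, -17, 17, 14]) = 17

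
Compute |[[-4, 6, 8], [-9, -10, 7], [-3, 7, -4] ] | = -1050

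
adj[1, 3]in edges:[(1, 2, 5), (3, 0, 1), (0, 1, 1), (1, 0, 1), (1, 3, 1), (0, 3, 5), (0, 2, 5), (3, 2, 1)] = 1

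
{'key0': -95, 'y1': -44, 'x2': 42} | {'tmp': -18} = {'key0': -95, 'y1': -44, 'x2': 42, 'tmp': -18}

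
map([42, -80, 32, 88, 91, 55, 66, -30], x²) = (42)²=1764, (-80)²=6400, (32)²=1024, (88)²=7744, (91)²=8281, (55)²=3025, (66)²=4356, (-30)²=900
= [1764, 6400, 1024, 7744, 8281, 3025, 4356, 900]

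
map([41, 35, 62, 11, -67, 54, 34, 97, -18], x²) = [1681, 1225, 3844, 121, 4489, 2916, 1156, 9409, 324]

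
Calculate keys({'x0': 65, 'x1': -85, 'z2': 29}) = ['x0', 'x1', 'z2']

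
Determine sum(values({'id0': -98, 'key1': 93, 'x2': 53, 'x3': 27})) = (-98) + 93 + 53 + 27
= 75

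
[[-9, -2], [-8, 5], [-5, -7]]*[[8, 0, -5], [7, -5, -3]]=C[0][0] = (-9)*(8) + (-2)*(7) = -86
C[0][1] = (-9)*(0) + (-2)*(-5) = 10
C[0][2] = (-9)*(-5) + (-2)*(-3) = 51
C[1][0] = (-8)*(8) + (5)*(7) = -29
C[1][1] = (-8)*(0) + (5)*(-5) = -25
C[1][2] = (-8)*(-5) + (5)*(-3) = 25
... (3 more cells)
= [[-86, 10, 51], [-29, -25, 25], [-89, 35, 46]]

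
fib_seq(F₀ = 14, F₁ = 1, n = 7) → F_2 = F_1 + F_0 = 15
F_3 = F_2 + F_1 = 16
F_4 = F_3 + F_2 = 31
...
= [14, 1, 15, 16, 31, 47, 78]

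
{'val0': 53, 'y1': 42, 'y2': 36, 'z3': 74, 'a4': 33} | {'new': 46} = {'val0': 53, 'y1': 42, 'y2': 36, 'z3': 74, 'a4': 33, 'new': 46}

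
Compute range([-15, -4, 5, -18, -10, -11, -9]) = 23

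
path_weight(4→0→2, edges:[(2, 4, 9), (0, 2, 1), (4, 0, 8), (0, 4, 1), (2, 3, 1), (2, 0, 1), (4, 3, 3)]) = w(4→0)=8 + w(0→2)=1
= 9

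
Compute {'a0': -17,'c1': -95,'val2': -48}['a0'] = -17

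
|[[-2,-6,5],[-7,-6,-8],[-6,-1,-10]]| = (1)*(-2)*det([[-6, -8], [-1, -10]]) + (-1)*(-6)*det([[-7, -8], [-6, -10]]) + (1)*(5)*det([[-7, -6], [-6, -1]])
= -104 + 132 + -145
= -117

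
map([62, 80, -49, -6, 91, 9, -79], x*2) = [124, 160, -98, -12, 182, 18, -158]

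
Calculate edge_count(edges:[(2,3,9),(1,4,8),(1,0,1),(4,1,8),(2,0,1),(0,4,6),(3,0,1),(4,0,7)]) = 8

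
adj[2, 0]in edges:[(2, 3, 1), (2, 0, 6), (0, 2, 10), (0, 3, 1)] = 6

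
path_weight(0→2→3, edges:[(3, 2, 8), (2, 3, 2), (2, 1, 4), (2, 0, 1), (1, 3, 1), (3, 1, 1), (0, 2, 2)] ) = 4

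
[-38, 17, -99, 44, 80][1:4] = [17, -99, 44]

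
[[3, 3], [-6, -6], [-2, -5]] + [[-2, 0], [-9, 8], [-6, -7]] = [[1, 3], [-15, 2], [-8, -12]]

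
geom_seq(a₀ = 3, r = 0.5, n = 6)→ a_0 = 3*0.5^0 = 3.0
a_1 = 3*0.5^1 = 1.5
a_2 = 3*0.5^2 = 0.75
...
= [3.0, 1.5, 0.75, 0.375, 0.1875, 0.09375]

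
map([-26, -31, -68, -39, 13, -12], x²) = (-26)²=676, (-31)²=961, (-68)²=4624, (-39)²=1521, (13)²=169, (-12)²=144
= [676, 961, 4624, 1521, 169, 144]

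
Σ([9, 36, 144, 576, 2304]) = 9 + 36 + 144 + 576 + 2304
= 3069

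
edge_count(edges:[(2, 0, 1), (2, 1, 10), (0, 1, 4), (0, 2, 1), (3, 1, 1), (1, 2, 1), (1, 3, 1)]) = 7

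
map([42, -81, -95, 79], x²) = [1764, 6561, 9025, 6241]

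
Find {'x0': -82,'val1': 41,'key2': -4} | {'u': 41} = {'x0': -82, 'val1': 41, 'key2': -4, 'u': 41}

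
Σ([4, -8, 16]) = 12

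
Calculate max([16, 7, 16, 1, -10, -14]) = 16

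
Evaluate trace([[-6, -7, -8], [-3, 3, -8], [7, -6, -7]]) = -10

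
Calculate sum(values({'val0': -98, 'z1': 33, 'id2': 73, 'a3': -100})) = (-98) + 33 + 73 + (-100)
= -92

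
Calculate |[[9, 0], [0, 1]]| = (9)*(1) - (0)*(0)
= 9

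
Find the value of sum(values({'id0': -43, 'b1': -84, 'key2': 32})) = (-43) + (-84) + 32
= -95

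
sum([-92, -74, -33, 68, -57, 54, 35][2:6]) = slice → [-33, 68, -57, 54]
(-33) + 68 + (-57) + 54
= 32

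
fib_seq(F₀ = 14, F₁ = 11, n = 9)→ [14, 11, 25, 36, 61, 97, 158, 255, 413]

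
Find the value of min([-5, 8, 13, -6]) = -6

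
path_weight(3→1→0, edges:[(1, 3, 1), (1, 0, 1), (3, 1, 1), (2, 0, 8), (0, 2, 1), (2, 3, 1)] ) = 2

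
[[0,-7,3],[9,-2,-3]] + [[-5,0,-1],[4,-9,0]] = [[-5, -7, 2], [13, -11, -3]]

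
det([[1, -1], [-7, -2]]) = -9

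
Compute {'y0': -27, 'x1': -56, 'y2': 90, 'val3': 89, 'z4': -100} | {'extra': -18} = {'y0': -27, 'x1': -56, 'y2': 90, 'val3': 89, 'z4': -100, 'extra': -18}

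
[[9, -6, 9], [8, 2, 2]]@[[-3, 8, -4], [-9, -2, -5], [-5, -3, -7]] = C[0][0] = (9)*(-3) + (-6)*(-9) + (9)*(-5) = -18
C[0][1] = (9)*(8) + (-6)*(-2) + (9)*(-3) = 57
C[0][2] = (9)*(-4) + (-6)*(-5) + (9)*(-7) = -69
C[1][0] = (8)*(-3) + (2)*(-9) + (2)*(-5) = -52
C[1][1] = (8)*(8) + (2)*(-2) + (2)*(-3) = 54
C[1][2] = (8)*(-4) + (2)*(-5) + (2)*(-7) = -56
= [[-18, 57, -69], [-52, 54, -56]]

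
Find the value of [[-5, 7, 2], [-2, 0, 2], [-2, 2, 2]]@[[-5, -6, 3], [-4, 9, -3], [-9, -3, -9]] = C[0][0] = (-5)*(-5) + (7)*(-4) + (2)*(-9) = -21
C[0][1] = (-5)*(-6) + (7)*(9) + (2)*(-3) = 87
C[0][2] = (-5)*(3) + (7)*(-3) + (2)*(-9) = -54
C[1][0] = (-2)*(-5) + (0)*(-4) + (2)*(-9) = -8
C[1][1] = (-2)*(-6) + (0)*(9) + (2)*(-3) = 6
C[1][2] = (-2)*(3) + (0)*(-3) + (2)*(-9) = -24
... (3 more cells)
= [[-21, 87, -54], [-8, 6, -24], [-16, 24, -30]]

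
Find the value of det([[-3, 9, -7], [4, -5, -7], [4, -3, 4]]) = (1)*(-3)*det([[-5, -7], [-3, 4]]) + (-1)*(9)*det([[4, -7], [4, 4]]) + (1)*(-7)*det([[4, -5], [4, -3]])
= 123 + -396 + -56
= -329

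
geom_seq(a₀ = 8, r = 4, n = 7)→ [8, 32, 128, 512, 2048, 8192, 32768]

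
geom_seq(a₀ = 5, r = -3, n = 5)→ a_0 = 5*(-3)^0 = 5
a_1 = 5*(-3)^1 = -15
a_2 = 5*(-3)^2 = 45
...
= [5, -15, 45, -135, 405]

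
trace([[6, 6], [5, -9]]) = diagonal: 6 + (-9)
= -3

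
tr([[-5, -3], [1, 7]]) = diagonal: (-5) + 7
= 2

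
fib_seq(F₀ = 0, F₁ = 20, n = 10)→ F_2 = F_1 + F_0 = 20
F_3 = F_2 + F_1 = 40
F_4 = F_3 + F_2 = 60
...
= [0, 20, 20, 40, 60, 100, 160, 260, 420, 680]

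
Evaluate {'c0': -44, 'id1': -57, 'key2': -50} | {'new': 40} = {'c0': -44, 'id1': -57, 'key2': -50, 'new': 40}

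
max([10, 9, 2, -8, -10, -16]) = 10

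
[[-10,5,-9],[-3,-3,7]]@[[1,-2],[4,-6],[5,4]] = [[-35, -46], [20, 52]]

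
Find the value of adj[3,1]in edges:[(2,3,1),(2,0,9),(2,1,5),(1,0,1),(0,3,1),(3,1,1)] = 1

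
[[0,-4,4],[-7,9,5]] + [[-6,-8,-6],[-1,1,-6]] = [[-6, -12, -2], [-8, 10, -1]]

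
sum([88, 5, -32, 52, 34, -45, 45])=147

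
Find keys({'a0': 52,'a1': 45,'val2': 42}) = ['a0', 'a1', 'val2']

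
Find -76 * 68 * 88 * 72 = -32744448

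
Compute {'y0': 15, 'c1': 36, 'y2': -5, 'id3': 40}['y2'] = -5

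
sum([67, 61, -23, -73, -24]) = 8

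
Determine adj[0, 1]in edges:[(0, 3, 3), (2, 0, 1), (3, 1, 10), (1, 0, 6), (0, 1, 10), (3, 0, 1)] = 10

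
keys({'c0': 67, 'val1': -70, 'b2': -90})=['c0', 'val1', 'b2']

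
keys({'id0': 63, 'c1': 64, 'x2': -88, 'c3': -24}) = ['id0', 'c1', 'x2', 'c3']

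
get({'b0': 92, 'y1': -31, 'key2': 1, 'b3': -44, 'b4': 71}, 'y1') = -31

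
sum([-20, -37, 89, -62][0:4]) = slice → [-20, -37, 89, -62]
(-20) + (-37) + 89 + (-62)
= -30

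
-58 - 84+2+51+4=-85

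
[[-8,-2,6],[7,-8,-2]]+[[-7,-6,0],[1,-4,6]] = [[-15, -8, 6], [8, -12, 4]]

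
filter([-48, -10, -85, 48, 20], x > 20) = keep x where x > 20: -48✗, -10✗, -85✗, 48✓, 20✗
= [48]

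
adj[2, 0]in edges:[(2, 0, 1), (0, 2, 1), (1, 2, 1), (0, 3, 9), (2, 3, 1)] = 1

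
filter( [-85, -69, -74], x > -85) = keep x where x > -85: -85✗, -69✓, -74✓
= [-69, -74]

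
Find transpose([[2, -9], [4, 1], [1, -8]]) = [[2, 4, 1], [-9, 1, -8]]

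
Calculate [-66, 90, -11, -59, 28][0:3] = [-66, 90, -11]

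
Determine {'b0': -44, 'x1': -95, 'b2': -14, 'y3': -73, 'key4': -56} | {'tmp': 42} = {'b0': -44, 'x1': -95, 'b2': -14, 'y3': -73, 'key4': -56, 'tmp': 42}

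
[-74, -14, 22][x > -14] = keep x where x > -14: -74✗, -14✗, 22✓
= [22]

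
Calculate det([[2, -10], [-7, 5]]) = (2)*(5) - (-10)*(-7)
= -60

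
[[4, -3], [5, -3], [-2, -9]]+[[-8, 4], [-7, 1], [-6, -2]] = [[-4, 1], [-2, -2], [-8, -11]]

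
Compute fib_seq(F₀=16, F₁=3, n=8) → [16, 3, 19, 22, 41, 63, 104, 167]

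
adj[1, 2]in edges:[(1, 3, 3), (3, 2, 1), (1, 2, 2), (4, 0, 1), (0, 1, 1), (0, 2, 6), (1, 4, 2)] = 2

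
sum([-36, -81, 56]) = -61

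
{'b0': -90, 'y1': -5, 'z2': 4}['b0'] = -90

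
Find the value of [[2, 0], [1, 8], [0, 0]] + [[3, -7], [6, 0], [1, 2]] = [[5, -7], [7, 8], [1, 2]]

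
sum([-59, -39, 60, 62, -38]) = (-59) + (-39) + 60 + 62 + (-38)
= -14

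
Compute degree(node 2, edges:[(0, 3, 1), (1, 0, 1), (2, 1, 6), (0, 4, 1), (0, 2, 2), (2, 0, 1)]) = incident: (2,1), (0,2), (2,0)
= 3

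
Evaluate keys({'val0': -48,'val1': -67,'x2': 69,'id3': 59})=['val0', 'val1', 'x2', 'id3']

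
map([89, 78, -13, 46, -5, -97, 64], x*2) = 89*2=178, 78*2=156, -13*2=-26, 46*2=92, -5*2=-10, -97*2=-194, 64*2=128
= [178, 156, -26, 92, -10, -194, 128]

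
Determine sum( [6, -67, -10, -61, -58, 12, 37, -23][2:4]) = slice → [-10, -61]
(-10) + (-61)
= -71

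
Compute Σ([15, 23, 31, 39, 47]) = 155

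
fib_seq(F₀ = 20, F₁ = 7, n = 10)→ [20, 7, 27, 34, 61, 95, 156, 251, 407, 658]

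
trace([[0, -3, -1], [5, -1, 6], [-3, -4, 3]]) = 2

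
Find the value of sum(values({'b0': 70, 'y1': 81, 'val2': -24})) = 127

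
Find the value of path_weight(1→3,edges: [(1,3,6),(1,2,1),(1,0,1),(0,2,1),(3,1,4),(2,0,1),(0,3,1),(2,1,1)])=6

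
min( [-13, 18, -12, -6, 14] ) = -13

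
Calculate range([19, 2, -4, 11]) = 23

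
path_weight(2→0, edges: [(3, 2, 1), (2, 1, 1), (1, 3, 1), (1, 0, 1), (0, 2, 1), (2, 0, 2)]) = w(2→0)=2
= 2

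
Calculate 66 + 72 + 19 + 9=166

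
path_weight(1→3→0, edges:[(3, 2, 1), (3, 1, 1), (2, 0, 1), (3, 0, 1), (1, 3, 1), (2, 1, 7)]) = w(1→3)=1 + w(3→0)=1
= 2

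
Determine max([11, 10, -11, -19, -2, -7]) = 11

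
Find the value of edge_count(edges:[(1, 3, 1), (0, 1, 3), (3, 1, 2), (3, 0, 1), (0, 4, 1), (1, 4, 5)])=6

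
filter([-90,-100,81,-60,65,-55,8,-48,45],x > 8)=keep x where x > 8: -90✗, -100✗, 81✓, -60✗, 65✓, -55✗, 8✗, -48✗, 45✓
= [81, 65, 45]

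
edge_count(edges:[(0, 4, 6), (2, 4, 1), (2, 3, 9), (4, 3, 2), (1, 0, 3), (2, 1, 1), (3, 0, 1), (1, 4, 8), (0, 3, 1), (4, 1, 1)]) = 10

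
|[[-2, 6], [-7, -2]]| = 46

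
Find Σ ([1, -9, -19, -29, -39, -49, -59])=1 + (-9) + (-19) + (-29) + (-39) + (-49) + (-59)
= -203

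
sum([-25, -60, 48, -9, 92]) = (-25) + (-60) + 48 + (-9) + 92
= 46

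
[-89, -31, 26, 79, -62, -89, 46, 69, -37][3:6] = [79, -62, -89]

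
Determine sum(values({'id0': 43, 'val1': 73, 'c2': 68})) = 43 + 73 + 68
= 184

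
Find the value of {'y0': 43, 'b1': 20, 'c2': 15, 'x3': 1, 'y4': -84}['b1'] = 20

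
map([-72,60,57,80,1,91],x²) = (-72)²=5184, (60)²=3600, (57)²=3249, (80)²=6400, (1)²=1, (91)²=8281
= [5184, 3600, 3249, 6400, 1, 8281]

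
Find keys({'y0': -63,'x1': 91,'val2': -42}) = ['y0', 'x1', 'val2']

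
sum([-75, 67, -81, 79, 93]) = (-75) + 67 + (-81) + 79 + 93
= 83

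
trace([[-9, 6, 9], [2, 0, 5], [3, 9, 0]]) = diagonal: (-9) + 0 + 0
= -9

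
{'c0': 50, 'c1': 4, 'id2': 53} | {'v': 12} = {'c0': 50, 'c1': 4, 'id2': 53, 'v': 12}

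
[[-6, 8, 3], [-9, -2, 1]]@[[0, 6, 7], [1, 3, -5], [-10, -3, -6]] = [[-22, -21, -100], [-12, -63, -59]]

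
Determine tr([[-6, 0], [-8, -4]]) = -10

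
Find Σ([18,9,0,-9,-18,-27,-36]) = -63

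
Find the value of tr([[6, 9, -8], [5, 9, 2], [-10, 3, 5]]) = 20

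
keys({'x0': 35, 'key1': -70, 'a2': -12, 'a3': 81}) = ['x0', 'key1', 'a2', 'a3']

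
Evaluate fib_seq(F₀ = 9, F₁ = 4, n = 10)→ [9, 4, 13, 17, 30, 47, 77, 124, 201, 325]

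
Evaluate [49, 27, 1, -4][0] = 49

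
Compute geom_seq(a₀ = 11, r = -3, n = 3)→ a_0 = 11*(-3)^0 = 11
a_1 = 11*(-3)^1 = -33
a_2 = 11*(-3)^2 = 99
= [11, -33, 99]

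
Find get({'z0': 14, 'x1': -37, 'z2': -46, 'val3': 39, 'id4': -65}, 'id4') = -65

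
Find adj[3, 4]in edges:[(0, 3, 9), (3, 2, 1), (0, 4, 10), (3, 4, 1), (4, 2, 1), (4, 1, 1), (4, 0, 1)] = 1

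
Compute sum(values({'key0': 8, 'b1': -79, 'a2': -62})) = -133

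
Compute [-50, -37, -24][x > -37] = keep x where x > -37: -50✗, -37✗, -24✓
= [-24]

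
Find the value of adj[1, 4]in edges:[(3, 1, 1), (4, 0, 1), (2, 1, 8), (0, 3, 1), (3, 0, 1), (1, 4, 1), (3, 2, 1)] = 1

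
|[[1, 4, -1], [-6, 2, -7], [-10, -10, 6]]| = (1)*(1)*det([[2, -7], [-10, 6]]) + (-1)*(4)*det([[-6, -7], [-10, 6]]) + (1)*(-1)*det([[-6, 2], [-10, -10]])
= -58 + 424 + -80
= 286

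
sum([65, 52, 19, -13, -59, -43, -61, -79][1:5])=-1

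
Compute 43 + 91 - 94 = 40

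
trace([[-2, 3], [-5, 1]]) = -1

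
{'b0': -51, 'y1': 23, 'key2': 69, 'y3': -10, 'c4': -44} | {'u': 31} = {'b0': -51, 'y1': 23, 'key2': 69, 'y3': -10, 'c4': -44, 'u': 31}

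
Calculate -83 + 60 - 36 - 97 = -156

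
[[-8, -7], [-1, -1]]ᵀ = [[-8, -1], [-7, -1]]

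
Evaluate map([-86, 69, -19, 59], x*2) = [-172, 138, -38, 118]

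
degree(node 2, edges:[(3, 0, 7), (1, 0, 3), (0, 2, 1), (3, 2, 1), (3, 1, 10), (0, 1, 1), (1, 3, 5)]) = incident: (0,2), (3,2)
= 2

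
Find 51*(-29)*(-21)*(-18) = -559062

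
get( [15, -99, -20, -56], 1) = -99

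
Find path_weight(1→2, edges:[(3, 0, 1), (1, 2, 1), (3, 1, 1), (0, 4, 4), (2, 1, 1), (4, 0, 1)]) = w(1→2)=1
= 1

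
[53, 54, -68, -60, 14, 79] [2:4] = [-68, -60]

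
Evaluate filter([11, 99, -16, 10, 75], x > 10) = keep x where x > 10: 11✓, 99✓, -16✗, 10✗, 75✓
= [11, 99, 75]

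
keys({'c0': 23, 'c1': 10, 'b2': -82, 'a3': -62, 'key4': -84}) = ['c0', 'c1', 'b2', 'a3', 'key4']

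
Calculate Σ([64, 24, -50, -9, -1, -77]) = 64 + 24 + (-50) + (-9) + (-1) + (-77)
= -49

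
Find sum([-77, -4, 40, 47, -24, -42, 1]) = (-77) + (-4) + 40 + 47 + (-24) + (-42) + 1
= -59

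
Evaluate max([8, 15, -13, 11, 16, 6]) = 16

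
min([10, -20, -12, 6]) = -20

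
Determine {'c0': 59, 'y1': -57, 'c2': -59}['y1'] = -57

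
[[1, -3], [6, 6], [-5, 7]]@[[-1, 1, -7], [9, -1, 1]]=C[0][0] = (1)*(-1) + (-3)*(9) = -28
C[0][1] = (1)*(1) + (-3)*(-1) = 4
C[0][2] = (1)*(-7) + (-3)*(1) = -10
C[1][0] = (6)*(-1) + (6)*(9) = 48
C[1][1] = (6)*(1) + (6)*(-1) = 0
C[1][2] = (6)*(-7) + (6)*(1) = -36
... (3 more cells)
= [[-28, 4, -10], [48, 0, -36], [68, -12, 42]]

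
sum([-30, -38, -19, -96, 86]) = -97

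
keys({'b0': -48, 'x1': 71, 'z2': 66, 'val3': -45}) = ['b0', 'x1', 'z2', 'val3']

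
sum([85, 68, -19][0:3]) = slice → [85, 68, -19]
85 + 68 + (-19)
= 134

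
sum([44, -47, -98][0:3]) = -101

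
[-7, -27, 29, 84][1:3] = [-27, 29]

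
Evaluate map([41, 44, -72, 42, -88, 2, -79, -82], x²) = (41)²=1681, (44)²=1936, (-72)²=5184, (42)²=1764, (-88)²=7744, (2)²=4, (-79)²=6241, (-82)²=6724
= [1681, 1936, 5184, 1764, 7744, 4, 6241, 6724]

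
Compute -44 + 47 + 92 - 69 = 26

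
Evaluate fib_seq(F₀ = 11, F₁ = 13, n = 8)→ [11, 13, 24, 37, 61, 98, 159, 257]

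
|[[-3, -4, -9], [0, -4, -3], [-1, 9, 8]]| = 39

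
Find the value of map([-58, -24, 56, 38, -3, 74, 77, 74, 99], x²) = [3364, 576, 3136, 1444, 9, 5476, 5929, 5476, 9801]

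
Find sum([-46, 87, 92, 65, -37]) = (-46) + 87 + 92 + 65 + (-37)
= 161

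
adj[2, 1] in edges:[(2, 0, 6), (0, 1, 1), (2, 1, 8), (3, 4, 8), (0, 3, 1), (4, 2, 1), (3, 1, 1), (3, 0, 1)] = 8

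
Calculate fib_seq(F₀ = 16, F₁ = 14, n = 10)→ F_2 = F_1 + F_0 = 30
F_3 = F_2 + F_1 = 44
F_4 = F_3 + F_2 = 74
...
= [16, 14, 30, 44, 74, 118, 192, 310, 502, 812]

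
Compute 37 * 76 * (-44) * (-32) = 3959296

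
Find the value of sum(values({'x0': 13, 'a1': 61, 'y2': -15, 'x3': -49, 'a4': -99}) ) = -89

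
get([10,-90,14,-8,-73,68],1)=-90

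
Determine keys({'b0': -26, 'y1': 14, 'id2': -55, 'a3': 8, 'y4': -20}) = ['b0', 'y1', 'id2', 'a3', 'y4']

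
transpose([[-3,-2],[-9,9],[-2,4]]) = [[-3, -9, -2], [-2, 9, 4]]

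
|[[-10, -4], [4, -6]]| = 76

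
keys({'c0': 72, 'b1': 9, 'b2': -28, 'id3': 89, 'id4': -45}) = ['c0', 'b1', 'b2', 'id3', 'id4']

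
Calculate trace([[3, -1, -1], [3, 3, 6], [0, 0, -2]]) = diagonal: 3 + 3 + (-2)
= 4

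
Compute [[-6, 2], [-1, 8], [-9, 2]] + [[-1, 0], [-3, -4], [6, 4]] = [[-7, 2], [-4, 4], [-3, 6]]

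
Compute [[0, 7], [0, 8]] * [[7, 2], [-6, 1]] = [[-42, 7], [-48, 8]]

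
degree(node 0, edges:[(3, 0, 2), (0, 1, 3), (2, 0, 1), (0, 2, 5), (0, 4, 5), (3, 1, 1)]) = incident: (3,0), (0,1), (2,0), (0,2), (0,4)
= 5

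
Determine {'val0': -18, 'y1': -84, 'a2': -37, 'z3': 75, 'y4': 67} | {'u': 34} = {'val0': -18, 'y1': -84, 'a2': -37, 'z3': 75, 'y4': 67, 'u': 34}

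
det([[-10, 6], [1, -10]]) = (-10)*(-10) - (6)*(1)
= 94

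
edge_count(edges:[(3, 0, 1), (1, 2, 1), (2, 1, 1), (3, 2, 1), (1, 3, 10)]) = 5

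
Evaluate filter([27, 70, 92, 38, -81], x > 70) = keep x where x > 70: 27✗, 70✗, 92✓, 38✗, -81✗
= [92]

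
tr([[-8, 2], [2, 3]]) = diagonal: (-8) + 3
= -5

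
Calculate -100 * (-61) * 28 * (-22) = -3757600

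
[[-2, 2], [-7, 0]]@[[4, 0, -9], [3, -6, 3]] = C[0][0] = (-2)*(4) + (2)*(3) = -2
C[0][1] = (-2)*(0) + (2)*(-6) = -12
C[0][2] = (-2)*(-9) + (2)*(3) = 24
C[1][0] = (-7)*(4) + (0)*(3) = -28
C[1][1] = (-7)*(0) + (0)*(-6) = 0
C[1][2] = (-7)*(-9) + (0)*(3) = 63
= [[-2, -12, 24], [-28, 0, 63]]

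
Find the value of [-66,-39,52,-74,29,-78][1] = -39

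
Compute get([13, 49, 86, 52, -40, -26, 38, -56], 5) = -26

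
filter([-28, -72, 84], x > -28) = [84]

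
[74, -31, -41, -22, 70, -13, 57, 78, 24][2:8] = [-41, -22, 70, -13, 57, 78]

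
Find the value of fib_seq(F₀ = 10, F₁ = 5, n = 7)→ [10, 5, 15, 20, 35, 55, 90]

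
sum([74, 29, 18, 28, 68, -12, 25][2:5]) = slice → [18, 28, 68]
18 + 28 + 68
= 114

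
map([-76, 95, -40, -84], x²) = (-76)²=5776, (95)²=9025, (-40)²=1600, (-84)²=7056
= [5776, 9025, 1600, 7056]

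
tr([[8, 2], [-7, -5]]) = diagonal: 8 + (-5)
= 3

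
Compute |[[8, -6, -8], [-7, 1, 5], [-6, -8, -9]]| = 310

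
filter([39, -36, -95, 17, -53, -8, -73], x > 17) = keep x where x > 17: 39✓, -36✗, -95✗, 17✗, -53✗, -8✗, -73✗
= [39]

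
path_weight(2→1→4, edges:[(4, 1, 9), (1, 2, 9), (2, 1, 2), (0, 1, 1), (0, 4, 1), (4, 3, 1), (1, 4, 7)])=w(2→1)=2 + w(1→4)=7
= 9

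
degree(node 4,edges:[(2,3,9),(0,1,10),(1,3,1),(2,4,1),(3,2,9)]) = incident: (2,4)
= 1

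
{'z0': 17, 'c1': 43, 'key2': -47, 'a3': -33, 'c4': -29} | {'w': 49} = {'z0': 17, 'c1': 43, 'key2': -47, 'a3': -33, 'c4': -29, 'w': 49}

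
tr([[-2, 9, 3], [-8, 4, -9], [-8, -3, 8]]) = diagonal: (-2) + 4 + 8
= 10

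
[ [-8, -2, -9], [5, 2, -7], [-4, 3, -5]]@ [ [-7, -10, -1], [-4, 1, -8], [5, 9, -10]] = [[19, -3, 114], [-78, -111, 49], [-9, -2, 30]]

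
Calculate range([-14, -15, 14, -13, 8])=29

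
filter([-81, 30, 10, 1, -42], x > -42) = [30, 10, 1]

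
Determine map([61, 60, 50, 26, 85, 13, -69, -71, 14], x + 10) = 61+10=71, 60+10=70, 50+10=60, 26+10=36, 85+10=95, 13+10=23, -69+10=-59, -71+10=-61, 14+10=24
= [71, 70, 60, 36, 95, 23, -59, -61, 24]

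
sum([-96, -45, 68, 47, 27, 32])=(-96) + (-45) + 68 + 47 + 27 + 32
= 33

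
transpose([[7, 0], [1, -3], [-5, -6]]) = [[7, 1, -5], [0, -3, -6]]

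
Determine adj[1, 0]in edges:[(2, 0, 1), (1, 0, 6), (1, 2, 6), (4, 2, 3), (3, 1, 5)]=6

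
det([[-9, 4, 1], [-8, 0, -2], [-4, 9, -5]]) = (1)*(-9)*det([[0, -2], [9, -5]]) + (-1)*(4)*det([[-8, -2], [-4, -5]]) + (1)*(1)*det([[-8, 0], [-4, 9]])
= -162 + -128 + -72
= -362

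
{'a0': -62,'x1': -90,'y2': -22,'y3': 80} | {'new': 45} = {'a0': -62, 'x1': -90, 'y2': -22, 'y3': 80, 'new': 45}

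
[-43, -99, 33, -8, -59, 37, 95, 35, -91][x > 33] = keep x where x > 33: -43✗, -99✗, 33✗, -8✗, -59✗, 37✓, 95✓, 35✓, -91✗
= [37, 95, 35]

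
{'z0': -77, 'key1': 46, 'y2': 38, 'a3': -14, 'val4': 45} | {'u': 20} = {'z0': -77, 'key1': 46, 'y2': 38, 'a3': -14, 'val4': 45, 'u': 20}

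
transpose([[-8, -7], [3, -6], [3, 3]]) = [[-8, 3, 3], [-7, -6, 3]]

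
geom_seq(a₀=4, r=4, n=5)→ [4, 16, 64, 256, 1024]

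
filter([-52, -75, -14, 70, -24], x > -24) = keep x where x > -24: -52✗, -75✗, -14✓, 70✓, -24✗
= [-14, 70]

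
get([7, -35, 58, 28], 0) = 7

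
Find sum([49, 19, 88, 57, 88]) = 49 + 19 + 88 + 57 + 88
= 301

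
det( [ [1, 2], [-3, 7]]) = (1)*(7) - (2)*(-3)
= 13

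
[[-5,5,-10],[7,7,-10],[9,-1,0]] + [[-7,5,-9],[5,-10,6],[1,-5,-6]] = [[-12, 10, -19], [12, -3, -4], [10, -6, -6]]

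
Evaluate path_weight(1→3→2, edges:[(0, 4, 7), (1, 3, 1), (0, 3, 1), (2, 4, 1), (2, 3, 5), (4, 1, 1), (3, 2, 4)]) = w(1→3)=1 + w(3→2)=4
= 5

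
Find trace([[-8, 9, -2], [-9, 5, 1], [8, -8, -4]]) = diagonal: (-8) + 5 + (-4)
= -7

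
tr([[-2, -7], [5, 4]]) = diagonal: (-2) + 4
= 2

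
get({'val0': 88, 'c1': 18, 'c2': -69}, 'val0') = 88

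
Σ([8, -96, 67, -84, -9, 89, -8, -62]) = -95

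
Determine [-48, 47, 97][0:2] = [-48, 47]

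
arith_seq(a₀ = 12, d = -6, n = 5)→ a_0 = 12 + 0*-6 = 12
a_1 = 12 + 1*-6 = 6
a_2 = 12 + 2*-6 = 0
...
= [12, 6, 0, -6, -12]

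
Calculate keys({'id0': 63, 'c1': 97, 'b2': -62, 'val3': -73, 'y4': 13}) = ['id0', 'c1', 'b2', 'val3', 'y4']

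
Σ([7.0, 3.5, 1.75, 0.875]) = 13.125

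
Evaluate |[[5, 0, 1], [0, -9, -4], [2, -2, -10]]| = 428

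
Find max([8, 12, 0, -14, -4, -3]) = 12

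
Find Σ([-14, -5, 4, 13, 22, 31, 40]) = (-14) + (-5) + 4 + 13 + 22 + 31 + 40
= 91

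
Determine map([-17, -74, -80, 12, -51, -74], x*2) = -17*2=-34, -74*2=-148, -80*2=-160, 12*2=24, -51*2=-102, -74*2=-148
= [-34, -148, -160, 24, -102, -148]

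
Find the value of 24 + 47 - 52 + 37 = 56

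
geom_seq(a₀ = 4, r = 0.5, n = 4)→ a_0 = 4*0.5^0 = 4.0
a_1 = 4*0.5^1 = 2.0
a_2 = 4*0.5^2 = 1.0
...
= [4.0, 2.0, 1.0, 0.5]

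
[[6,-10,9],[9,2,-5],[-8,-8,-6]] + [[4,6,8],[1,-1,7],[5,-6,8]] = [[10, -4, 17], [10, 1, 2], [-3, -14, 2]]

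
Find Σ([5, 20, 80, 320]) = 425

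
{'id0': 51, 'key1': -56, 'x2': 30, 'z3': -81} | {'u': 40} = {'id0': 51, 'key1': -56, 'x2': 30, 'z3': -81, 'u': 40}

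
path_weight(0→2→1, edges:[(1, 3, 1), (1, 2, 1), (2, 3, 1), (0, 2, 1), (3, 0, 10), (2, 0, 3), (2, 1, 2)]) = w(0→2)=1 + w(2→1)=2
= 3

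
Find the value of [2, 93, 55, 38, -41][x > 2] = keep x where x > 2: 2✗, 93✓, 55✓, 38✓, -41✗
= [93, 55, 38]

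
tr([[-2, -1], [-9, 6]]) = 4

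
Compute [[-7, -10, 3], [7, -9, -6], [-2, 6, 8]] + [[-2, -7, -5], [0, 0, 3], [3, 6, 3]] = [[-9, -17, -2], [7, -9, -3], [1, 12, 11]]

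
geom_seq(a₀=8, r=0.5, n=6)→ [8.0, 4.0, 2.0, 1.0, 0.5, 0.25]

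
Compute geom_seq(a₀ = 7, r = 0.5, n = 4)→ [7.0, 3.5, 1.75, 0.875]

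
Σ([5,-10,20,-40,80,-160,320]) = 215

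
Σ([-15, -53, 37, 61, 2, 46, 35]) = (-15) + (-53) + 37 + 61 + 2 + 46 + 35
= 113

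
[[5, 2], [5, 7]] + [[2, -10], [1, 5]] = [[7, -8], [6, 12]]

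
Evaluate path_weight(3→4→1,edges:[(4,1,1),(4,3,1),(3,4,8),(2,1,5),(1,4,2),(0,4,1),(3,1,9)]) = 9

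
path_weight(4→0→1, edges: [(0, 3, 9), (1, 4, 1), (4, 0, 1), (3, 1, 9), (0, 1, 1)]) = w(4→0)=1 + w(0→1)=1
= 2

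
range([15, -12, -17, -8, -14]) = 32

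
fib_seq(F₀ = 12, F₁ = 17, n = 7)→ [12, 17, 29, 46, 75, 121, 196]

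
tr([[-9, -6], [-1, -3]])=diagonal: (-9) + (-3)
= -12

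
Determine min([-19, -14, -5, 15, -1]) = -19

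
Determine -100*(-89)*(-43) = -382700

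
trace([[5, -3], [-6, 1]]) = diagonal: 5 + 1
= 6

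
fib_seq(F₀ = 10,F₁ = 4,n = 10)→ F_2 = F_1 + F_0 = 14
F_3 = F_2 + F_1 = 18
F_4 = F_3 + F_2 = 32
...
= [10, 4, 14, 18, 32, 50, 82, 132, 214, 346]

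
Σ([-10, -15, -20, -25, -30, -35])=-135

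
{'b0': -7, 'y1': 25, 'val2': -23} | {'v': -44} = {'b0': -7, 'y1': 25, 'val2': -23, 'v': -44}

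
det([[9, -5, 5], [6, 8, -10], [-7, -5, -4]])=(1)*(9)*det([[8, -10], [-5, -4]]) + (-1)*(-5)*det([[6, -10], [-7, -4]]) + (1)*(5)*det([[6, 8], [-7, -5]])
= -738 + -470 + 130
= -1078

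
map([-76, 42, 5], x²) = [5776, 1764, 25]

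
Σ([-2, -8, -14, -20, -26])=(-2) + (-8) + (-14) + (-20) + (-26)
= -70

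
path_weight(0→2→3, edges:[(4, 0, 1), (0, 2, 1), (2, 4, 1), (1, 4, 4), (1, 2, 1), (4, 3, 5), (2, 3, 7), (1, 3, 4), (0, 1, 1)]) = w(0→2)=1 + w(2→3)=7
= 8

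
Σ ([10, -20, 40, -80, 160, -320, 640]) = 10 + -20 + 40 + -80 + 160 + -320 + 640
= 430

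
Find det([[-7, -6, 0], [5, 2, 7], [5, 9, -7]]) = (1)*(-7)*det([[2, 7], [9, -7]]) + (-1)*(-6)*det([[5, 7], [5, -7]]) + (1)*(0)*det([[5, 2], [5, 9]])
= 539 + -420 + 0
= 119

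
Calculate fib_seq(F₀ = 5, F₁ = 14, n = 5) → [5, 14, 19, 33, 52]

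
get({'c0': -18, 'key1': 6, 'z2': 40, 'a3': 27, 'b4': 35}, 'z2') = 40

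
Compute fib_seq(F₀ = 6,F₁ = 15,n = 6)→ F_2 = F_1 + F_0 = 21
F_3 = F_2 + F_1 = 36
F_4 = F_3 + F_2 = 57
...
= [6, 15, 21, 36, 57, 93]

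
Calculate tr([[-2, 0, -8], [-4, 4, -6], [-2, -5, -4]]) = diagonal: (-2) + 4 + (-4)
= -2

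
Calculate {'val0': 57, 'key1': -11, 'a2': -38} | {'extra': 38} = {'val0': 57, 'key1': -11, 'a2': -38, 'extra': 38}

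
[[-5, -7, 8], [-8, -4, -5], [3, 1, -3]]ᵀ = [[-5, -8, 3], [-7, -4, 1], [8, -5, -3]]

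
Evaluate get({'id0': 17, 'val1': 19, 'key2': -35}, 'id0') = 17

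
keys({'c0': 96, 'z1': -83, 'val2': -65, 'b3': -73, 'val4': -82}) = ['c0', 'z1', 'val2', 'b3', 'val4']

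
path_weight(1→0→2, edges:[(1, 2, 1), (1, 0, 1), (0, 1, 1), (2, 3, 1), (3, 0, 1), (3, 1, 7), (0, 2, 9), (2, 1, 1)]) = 10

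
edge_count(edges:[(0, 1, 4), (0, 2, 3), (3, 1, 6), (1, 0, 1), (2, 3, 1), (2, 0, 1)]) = 6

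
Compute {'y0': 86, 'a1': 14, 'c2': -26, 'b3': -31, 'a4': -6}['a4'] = -6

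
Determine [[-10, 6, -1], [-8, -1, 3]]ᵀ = [[-10, -8], [6, -1], [-1, 3]]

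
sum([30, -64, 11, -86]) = -109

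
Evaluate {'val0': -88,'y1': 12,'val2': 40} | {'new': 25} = {'val0': -88, 'y1': 12, 'val2': 40, 'new': 25}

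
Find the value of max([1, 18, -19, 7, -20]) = 18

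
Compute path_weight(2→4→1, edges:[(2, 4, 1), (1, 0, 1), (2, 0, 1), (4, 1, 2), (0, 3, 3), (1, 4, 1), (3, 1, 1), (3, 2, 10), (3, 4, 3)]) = 3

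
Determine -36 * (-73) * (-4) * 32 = -336384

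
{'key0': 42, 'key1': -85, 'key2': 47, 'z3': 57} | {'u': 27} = {'key0': 42, 'key1': -85, 'key2': 47, 'z3': 57, 'u': 27}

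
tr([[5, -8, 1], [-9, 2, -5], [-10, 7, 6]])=diagonal: 5 + 2 + 6
= 13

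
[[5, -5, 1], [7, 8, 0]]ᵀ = [[5, 7], [-5, 8], [1, 0]]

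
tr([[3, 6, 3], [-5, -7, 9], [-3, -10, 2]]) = diagonal: 3 + (-7) + 2
= -2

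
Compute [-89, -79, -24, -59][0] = -89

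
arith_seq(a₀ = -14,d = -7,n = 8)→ a_0 = -14 + 0*-7 = -14
a_1 = -14 + 1*-7 = -21
a_2 = -14 + 2*-7 = -28
...
= [-14, -21, -28, -35, -42, -49, -56, -63]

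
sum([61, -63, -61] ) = 61 + (-63) + (-61)
= -63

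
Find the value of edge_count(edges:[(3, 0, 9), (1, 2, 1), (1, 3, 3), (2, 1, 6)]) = 4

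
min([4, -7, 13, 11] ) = -7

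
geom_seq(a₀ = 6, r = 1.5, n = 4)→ a_0 = 6*1.5^0 = 6.0
a_1 = 6*1.5^1 = 9.0
a_2 = 6*1.5^2 = 13.5
...
= [6.0, 9.0, 13.5, 20.25]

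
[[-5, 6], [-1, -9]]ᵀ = [[-5, -1], [6, -9]]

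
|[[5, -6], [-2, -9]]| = (5)*(-9) - (-6)*(-2)
= -57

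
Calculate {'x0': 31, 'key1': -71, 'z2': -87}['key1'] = -71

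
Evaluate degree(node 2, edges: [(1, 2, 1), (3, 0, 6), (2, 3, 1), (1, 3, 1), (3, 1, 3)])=incident: (1,2), (2,3)
= 2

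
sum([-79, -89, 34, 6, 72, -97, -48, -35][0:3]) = slice → [-79, -89, 34]
(-79) + (-89) + 34
= -134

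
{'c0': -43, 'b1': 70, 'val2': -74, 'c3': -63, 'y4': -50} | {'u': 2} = {'c0': -43, 'b1': 70, 'val2': -74, 'c3': -63, 'y4': -50, 'u': 2}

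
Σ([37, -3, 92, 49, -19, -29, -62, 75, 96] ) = 236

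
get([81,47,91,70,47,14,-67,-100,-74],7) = -100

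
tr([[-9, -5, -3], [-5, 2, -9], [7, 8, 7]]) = 0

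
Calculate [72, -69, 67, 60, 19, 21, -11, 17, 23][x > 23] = [72, 67, 60]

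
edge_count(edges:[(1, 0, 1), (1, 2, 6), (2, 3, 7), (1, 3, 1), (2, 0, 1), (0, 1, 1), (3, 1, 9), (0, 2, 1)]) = 8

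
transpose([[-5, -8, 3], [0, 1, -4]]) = [[-5, 0], [-8, 1], [3, -4]]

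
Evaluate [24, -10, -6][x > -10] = [24, -6]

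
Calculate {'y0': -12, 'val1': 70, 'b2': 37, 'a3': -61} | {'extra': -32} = {'y0': -12, 'val1': 70, 'b2': 37, 'a3': -61, 'extra': -32}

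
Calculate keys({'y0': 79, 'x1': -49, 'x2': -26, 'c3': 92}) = ['y0', 'x1', 'x2', 'c3']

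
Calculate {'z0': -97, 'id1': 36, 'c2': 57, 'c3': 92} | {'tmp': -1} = {'z0': -97, 'id1': 36, 'c2': 57, 'c3': 92, 'tmp': -1}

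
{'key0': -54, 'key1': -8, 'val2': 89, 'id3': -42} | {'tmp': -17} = {'key0': -54, 'key1': -8, 'val2': 89, 'id3': -42, 'tmp': -17}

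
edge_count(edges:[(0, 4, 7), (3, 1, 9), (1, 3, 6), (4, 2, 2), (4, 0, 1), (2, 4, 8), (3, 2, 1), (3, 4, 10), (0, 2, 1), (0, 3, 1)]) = 10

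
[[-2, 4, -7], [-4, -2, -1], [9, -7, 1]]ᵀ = [[-2, -4, 9], [4, -2, -7], [-7, -1, 1]]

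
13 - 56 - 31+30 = -44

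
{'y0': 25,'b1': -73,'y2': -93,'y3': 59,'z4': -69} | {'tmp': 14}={'y0': 25, 'b1': -73, 'y2': -93, 'y3': 59, 'z4': -69, 'tmp': 14}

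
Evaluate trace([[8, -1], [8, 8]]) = 16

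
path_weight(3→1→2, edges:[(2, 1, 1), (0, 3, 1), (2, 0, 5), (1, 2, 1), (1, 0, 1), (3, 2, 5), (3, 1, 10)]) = w(3→1)=10 + w(1→2)=1
= 11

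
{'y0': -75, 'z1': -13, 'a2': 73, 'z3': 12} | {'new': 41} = {'y0': -75, 'z1': -13, 'a2': 73, 'z3': 12, 'new': 41}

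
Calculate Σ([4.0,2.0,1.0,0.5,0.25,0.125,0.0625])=4.0 + 2.0 + 1.0 + 0.5 + 0.25 + 0.125 + 0.0625
= 7.9375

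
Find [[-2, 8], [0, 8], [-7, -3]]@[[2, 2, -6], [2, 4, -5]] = [[12, 28, -28], [16, 32, -40], [-20, -26, 57]]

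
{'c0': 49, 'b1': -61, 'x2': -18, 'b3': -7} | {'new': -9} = {'c0': 49, 'b1': -61, 'x2': -18, 'b3': -7, 'new': -9}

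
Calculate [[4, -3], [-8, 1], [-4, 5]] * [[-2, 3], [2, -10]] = [[-14, 42], [18, -34], [18, -62]]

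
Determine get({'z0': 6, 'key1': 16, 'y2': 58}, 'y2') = 58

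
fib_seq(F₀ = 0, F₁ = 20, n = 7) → F_2 = F_1 + F_0 = 20
F_3 = F_2 + F_1 = 40
F_4 = F_3 + F_2 = 60
...
= [0, 20, 20, 40, 60, 100, 160]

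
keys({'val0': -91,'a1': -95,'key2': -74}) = ['val0', 'a1', 'key2']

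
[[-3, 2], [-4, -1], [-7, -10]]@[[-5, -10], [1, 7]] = C[0][0] = (-3)*(-5) + (2)*(1) = 17
C[0][1] = (-3)*(-10) + (2)*(7) = 44
C[1][0] = (-4)*(-5) + (-1)*(1) = 19
C[1][1] = (-4)*(-10) + (-1)*(7) = 33
C[2][0] = (-7)*(-5) + (-10)*(1) = 25
C[2][1] = (-7)*(-10) + (-10)*(7) = 0
= [[17, 44], [19, 33], [25, 0]]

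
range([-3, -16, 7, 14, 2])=30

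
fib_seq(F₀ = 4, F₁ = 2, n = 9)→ [4, 2, 6, 8, 14, 22, 36, 58, 94]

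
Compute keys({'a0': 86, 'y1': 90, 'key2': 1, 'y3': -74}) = ['a0', 'y1', 'key2', 'y3']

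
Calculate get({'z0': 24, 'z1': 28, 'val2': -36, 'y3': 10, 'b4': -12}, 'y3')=10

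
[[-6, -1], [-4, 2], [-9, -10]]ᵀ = [[-6, -4, -9], [-1, 2, -10]]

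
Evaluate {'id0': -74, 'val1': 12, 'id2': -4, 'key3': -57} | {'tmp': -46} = {'id0': -74, 'val1': 12, 'id2': -4, 'key3': -57, 'tmp': -46}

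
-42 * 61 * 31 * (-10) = 794220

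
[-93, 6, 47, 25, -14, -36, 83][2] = 47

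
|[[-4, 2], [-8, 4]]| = 0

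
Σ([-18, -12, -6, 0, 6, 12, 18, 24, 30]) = (-18) + (-12) + (-6) + 0 + 6 + 12 + 18 + 24 + 30
= 54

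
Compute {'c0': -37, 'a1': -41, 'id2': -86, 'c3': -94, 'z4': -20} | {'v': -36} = {'c0': -37, 'a1': -41, 'id2': -86, 'c3': -94, 'z4': -20, 'v': -36}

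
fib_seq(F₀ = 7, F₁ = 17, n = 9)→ [7, 17, 24, 41, 65, 106, 171, 277, 448]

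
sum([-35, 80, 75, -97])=23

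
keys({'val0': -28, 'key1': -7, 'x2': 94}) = ['val0', 'key1', 'x2']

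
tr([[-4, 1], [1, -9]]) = diagonal: (-4) + (-9)
= -13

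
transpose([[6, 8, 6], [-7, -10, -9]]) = [[6, -7], [8, -10], [6, -9]]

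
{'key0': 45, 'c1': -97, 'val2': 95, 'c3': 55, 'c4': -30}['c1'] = -97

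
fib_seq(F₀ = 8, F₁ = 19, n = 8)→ [8, 19, 27, 46, 73, 119, 192, 311]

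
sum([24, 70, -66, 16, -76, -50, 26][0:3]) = slice → [24, 70, -66]
24 + 70 + (-66)
= 28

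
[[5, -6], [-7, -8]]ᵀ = [[5, -7], [-6, -8]]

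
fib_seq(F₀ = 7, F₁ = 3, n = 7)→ F_2 = F_1 + F_0 = 10
F_3 = F_2 + F_1 = 13
F_4 = F_3 + F_2 = 23
...
= [7, 3, 10, 13, 23, 36, 59]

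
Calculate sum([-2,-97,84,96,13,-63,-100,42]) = -27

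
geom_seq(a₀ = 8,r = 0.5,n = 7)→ [8.0, 4.0, 2.0, 1.0, 0.5, 0.25, 0.125]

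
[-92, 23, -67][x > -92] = [23, -67]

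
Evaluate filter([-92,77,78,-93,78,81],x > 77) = [78, 78, 81]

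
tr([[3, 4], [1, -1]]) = 2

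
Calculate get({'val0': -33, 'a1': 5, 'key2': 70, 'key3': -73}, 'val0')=-33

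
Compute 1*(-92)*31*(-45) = 128340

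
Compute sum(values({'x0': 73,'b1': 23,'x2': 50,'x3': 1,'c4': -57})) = 90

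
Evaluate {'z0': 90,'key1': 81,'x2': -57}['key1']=81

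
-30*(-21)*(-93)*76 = -4452840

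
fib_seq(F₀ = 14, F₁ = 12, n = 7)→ [14, 12, 26, 38, 64, 102, 166]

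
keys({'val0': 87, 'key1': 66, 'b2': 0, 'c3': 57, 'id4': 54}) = ['val0', 'key1', 'b2', 'c3', 'id4']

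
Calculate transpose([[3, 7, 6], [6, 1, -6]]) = [[3, 6], [7, 1], [6, -6]]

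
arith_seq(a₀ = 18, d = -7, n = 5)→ [18, 11, 4, -3, -10]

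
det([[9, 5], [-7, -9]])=(9)*(-9) - (5)*(-7)
= -46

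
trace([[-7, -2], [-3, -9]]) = diagonal: (-7) + (-9)
= -16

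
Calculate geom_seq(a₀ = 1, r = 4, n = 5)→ [1, 4, 16, 64, 256]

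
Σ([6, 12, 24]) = 42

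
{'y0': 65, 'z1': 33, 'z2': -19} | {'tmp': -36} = {'y0': 65, 'z1': 33, 'z2': -19, 'tmp': -36}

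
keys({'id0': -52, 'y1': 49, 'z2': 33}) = ['id0', 'y1', 'z2']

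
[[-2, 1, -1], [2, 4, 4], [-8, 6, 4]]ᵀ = [[-2, 2, -8], [1, 4, 6], [-1, 4, 4]]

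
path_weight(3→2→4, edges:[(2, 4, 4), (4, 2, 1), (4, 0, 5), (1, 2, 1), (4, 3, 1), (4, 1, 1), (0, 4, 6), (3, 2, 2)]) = w(3→2)=2 + w(2→4)=4
= 6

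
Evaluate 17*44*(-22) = -16456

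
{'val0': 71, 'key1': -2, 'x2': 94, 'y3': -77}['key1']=-2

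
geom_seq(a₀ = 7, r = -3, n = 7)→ [7, -21, 63, -189, 567, -1701, 5103]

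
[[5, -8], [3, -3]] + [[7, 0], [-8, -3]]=[[12, -8], [-5, -6]]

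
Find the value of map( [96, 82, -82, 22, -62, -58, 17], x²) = (96)²=9216, (82)²=6724, (-82)²=6724, (22)²=484, (-62)²=3844, (-58)²=3364, (17)²=289
= [9216, 6724, 6724, 484, 3844, 3364, 289]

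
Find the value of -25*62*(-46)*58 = 4135400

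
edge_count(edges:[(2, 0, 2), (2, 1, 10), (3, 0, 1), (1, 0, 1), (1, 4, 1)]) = 5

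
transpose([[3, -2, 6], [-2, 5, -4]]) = [[3, -2], [-2, 5], [6, -4]]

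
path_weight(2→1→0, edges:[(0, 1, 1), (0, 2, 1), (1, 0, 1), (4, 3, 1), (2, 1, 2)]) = 3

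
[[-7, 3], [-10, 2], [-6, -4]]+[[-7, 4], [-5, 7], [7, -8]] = [[-14, 7], [-15, 9], [1, -12]]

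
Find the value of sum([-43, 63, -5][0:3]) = slice → [-43, 63, -5]
(-43) + 63 + (-5)
= 15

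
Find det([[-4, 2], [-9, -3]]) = 30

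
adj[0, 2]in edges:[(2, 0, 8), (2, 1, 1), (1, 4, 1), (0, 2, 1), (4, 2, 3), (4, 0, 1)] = 1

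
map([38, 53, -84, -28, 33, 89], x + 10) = 38+10=48, 53+10=63, -84+10=-74, -28+10=-18, 33+10=43, 89+10=99
= [48, 63, -74, -18, 43, 99]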